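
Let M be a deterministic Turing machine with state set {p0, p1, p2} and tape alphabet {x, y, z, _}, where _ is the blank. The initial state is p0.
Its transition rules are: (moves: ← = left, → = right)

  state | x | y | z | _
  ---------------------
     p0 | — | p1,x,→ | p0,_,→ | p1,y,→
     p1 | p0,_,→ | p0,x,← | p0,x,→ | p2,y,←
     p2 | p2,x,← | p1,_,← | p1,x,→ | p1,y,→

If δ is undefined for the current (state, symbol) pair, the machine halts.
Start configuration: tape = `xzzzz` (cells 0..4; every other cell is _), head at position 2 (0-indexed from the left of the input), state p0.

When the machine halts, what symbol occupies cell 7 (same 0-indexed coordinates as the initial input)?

x

p0 | xz[z]zz____   read z → write _, move →, go to p0
p0 | xz_[z]z____   read z → write _, move →, go to p0
p0 | xz__[z]____   read z → write _, move →, go to p0
p0 | xz___[_]___   read _ → write y, move →, go to p1
p1 | xz___y[_]__   read _ → write y, move ←, go to p2
p2 | xz___[y]y__   read y → write _, move ←, go to p1
p1 | xz__[_]_y__   read _ → write y, move ←, go to p2
p2 | xz_[_]y_y__   read _ → write y, move →, go to p1
p1 | xz_y[y]_y__   read y → write x, move ←, go to p0
p0 | xz_[y]x_y__   read y → write x, move →, go to p1
p1 | xz_x[x]_y__   read x → write _, move →, go to p0
p0 | xz_x_[_]y__   read _ → write y, move →, go to p1
p1 | xz_x_y[y]__   read y → write x, move ←, go to p0
p0 | xz_x_[y]x__   read y → write x, move →, go to p1
p1 | xz_x_x[x]__   read x → write _, move →, go to p0
p0 | xz_x_x_[_]_   read _ → write y, move →, go to p1
p1 | xz_x_x_y[_]   read _ → write y, move ←, go to p2
p2 | xz_x_x_[y]y   read y → write _, move ←, go to p1
p1 | xz_x_x[_]_y   read _ → write y, move ←, go to p2
p2 | xz_x_[x]y_y   read x → write x, move ←, go to p2
p2 | xz_x[_]xy_y   read _ → write y, move →, go to p1
p1 | xz_xy[x]y_y   read x → write _, move →, go to p0
p0 | xz_xy_[y]_y   read y → write x, move →, go to p1
p1 | xz_xy_x[_]y   read _ → write y, move ←, go to p2
p2 | xz_xy_[x]yy   read x → write x, move ←, go to p2
p2 | xz_xy[_]xyy   read _ → write y, move →, go to p1
p1 | xz_xyy[x]yy   read x → write _, move →, go to p0
p0 | xz_xyy_[y]y   read y → write x, move →, go to p1
p1 | xz_xyy_x[y]   read y → write x, move ←, go to p0
p0 | xz_xyy_[x]x
Cell 7 holds x when M halts.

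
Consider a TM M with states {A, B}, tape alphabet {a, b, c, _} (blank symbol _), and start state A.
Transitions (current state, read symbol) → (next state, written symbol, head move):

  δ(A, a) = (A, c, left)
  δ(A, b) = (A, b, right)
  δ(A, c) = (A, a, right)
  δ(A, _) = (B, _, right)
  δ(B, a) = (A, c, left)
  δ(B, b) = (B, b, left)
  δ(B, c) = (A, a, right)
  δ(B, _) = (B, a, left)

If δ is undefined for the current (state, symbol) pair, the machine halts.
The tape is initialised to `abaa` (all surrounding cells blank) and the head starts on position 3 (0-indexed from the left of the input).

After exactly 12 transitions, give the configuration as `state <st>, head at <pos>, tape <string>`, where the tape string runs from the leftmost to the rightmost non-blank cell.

state A, head at 3, tape abacaa

state=A head=3 tape=aba[a]__   (A,a)→(A,c,left)
state=A head=2 tape=ab[a]c__   (A,a)→(A,c,left)
state=A head=1 tape=a[b]cc__   (A,b)→(A,b,right)
state=A head=2 tape=ab[c]c__   (A,c)→(A,a,right)
state=A head=3 tape=aba[c]__   (A,c)→(A,a,right)
state=A head=4 tape=abaa[_]_   (A,_)→(B,_,right)
state=B head=5 tape=abaa_[_]   (B,_)→(B,a,left)
state=B head=4 tape=abaa[_]a   (B,_)→(B,a,left)
state=B head=3 tape=aba[a]aa   (B,a)→(A,c,left)
state=A head=2 tape=ab[a]caa   (A,a)→(A,c,left)
state=A head=1 tape=a[b]ccaa   (A,b)→(A,b,right)
state=A head=2 tape=ab[c]caa   (A,c)→(A,a,right)
state=A head=3 tape=aba[c]aa
After 12 steps: state A, head at 3, tape abacaa.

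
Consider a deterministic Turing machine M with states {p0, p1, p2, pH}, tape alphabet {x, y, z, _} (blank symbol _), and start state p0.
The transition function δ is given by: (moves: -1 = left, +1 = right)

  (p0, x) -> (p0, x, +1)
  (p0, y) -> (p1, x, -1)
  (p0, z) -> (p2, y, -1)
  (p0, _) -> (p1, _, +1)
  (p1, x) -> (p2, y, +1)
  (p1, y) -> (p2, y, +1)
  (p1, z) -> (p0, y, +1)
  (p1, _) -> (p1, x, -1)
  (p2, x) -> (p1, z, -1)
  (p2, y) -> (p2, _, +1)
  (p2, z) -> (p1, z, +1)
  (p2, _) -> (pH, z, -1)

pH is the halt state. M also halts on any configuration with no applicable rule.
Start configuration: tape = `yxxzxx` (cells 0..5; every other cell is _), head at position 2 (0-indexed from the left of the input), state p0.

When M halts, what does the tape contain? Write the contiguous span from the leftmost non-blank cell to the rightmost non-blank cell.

yyzyzyz

p0 | yx[x]zxx_   read x → write x, move +1, go to p0
p0 | yxx[z]xx_   read z → write y, move -1, go to p2
p2 | yx[x]yxx_   read x → write z, move -1, go to p1
p1 | y[x]zyxx_   read x → write y, move +1, go to p2
p2 | yy[z]yxx_   read z → write z, move +1, go to p1
p1 | yyz[y]xx_   read y → write y, move +1, go to p2
p2 | yyzy[x]x_   read x → write z, move -1, go to p1
p1 | yyz[y]zx_   read y → write y, move +1, go to p2
p2 | yyzy[z]x_   read z → write z, move +1, go to p1
p1 | yyzyz[x]_   read x → write y, move +1, go to p2
p2 | yyzyzy[_]   read _ → write z, move -1, go to pH
pH | yyzyz[y]z
The non-blank tape span at halt is yyzyzyz.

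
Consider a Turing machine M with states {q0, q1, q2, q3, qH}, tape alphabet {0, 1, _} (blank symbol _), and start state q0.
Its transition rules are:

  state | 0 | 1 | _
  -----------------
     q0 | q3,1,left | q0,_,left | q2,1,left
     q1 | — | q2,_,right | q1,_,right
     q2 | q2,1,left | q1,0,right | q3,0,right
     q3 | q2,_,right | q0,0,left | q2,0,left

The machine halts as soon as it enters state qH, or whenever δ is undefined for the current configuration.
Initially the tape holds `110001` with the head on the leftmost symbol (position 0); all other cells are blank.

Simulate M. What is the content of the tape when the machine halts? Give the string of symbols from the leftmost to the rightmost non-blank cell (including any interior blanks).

q0 | ____[1]10001   read 1 → write _, move left, go to q0
q0 | ___[_]_10001   read _ → write 1, move left, go to q2
q2 | __[_]1_10001   read _ → write 0, move right, go to q3
q3 | __0[1]_10001   read 1 → write 0, move left, go to q0
q0 | __[0]0_10001   read 0 → write 1, move left, go to q3
q3 | _[_]10_10001   read _ → write 0, move left, go to q2
q2 | [_]010_10001   read _ → write 0, move right, go to q3
q3 | 0[0]10_10001   read 0 → write _, move right, go to q2
q2 | 0_[1]0_10001   read 1 → write 0, move right, go to q1
q1 | 0_0[0]_10001
The non-blank tape span at halt is 0_00_10001.

0_00_10001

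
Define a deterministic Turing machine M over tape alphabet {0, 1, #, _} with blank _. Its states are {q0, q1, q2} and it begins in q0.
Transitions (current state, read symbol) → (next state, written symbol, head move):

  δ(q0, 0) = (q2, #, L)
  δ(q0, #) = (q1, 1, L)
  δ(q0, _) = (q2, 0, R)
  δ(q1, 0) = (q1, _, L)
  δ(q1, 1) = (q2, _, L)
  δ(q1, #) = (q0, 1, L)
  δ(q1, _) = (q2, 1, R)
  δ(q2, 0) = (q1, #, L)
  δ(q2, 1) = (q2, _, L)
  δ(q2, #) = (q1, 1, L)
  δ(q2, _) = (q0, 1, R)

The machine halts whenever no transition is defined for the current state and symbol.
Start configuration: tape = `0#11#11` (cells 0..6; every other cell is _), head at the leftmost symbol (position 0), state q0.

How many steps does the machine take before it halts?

17

q0 | ____[0]#11#11   read 0 → write #, move L, go to q2
q2 | ___[_]##11#11   read _ → write 1, move R, go to q0
q0 | ___1[#]#11#11   read # → write 1, move L, go to q1
q1 | ___[1]1#11#11   read 1 → write _, move L, go to q2
q2 | __[_]_1#11#11   read _ → write 1, move R, go to q0
q0 | __1[_]1#11#11   read _ → write 0, move R, go to q2
q2 | __10[1]#11#11   read 1 → write _, move L, go to q2
q2 | __1[0]_#11#11   read 0 → write #, move L, go to q1
q1 | __[1]#_#11#11   read 1 → write _, move L, go to q2
q2 | _[_]_#_#11#11   read _ → write 1, move R, go to q0
q0 | _1[_]#_#11#11   read _ → write 0, move R, go to q2
q2 | _10[#]_#11#11   read # → write 1, move L, go to q1
q1 | _1[0]1_#11#11   read 0 → write _, move L, go to q1
q1 | _[1]_1_#11#11   read 1 → write _, move L, go to q2
q2 | [_]__1_#11#11   read _ → write 1, move R, go to q0
q0 | 1[_]_1_#11#11   read _ → write 0, move R, go to q2
q2 | 10[_]1_#11#11   read _ → write 1, move R, go to q0
q0 | 101[1]_#11#11
M halts after 17 transitions.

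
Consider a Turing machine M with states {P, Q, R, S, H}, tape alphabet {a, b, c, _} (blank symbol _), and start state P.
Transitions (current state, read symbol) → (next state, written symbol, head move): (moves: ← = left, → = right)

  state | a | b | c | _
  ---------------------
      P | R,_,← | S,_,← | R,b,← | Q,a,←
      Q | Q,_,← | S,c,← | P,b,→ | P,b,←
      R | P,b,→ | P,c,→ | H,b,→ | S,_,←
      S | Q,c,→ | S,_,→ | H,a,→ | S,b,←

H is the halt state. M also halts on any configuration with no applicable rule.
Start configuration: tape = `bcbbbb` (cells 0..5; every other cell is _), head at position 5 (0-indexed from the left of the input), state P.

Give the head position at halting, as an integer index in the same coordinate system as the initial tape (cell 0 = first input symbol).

state=P head=5 tape=bcbbb[b]__   (P,b)→(S,_,←)
state=S head=4 tape=bcbb[b]___   (S,b)→(S,_,→)
state=S head=5 tape=bcbb_[_]__   (S,_)→(S,b,←)
state=S head=4 tape=bcbb[_]b__   (S,_)→(S,b,←)
state=S head=3 tape=bcb[b]bb__   (S,b)→(S,_,→)
state=S head=4 tape=bcb_[b]b__   (S,b)→(S,_,→)
state=S head=5 tape=bcb__[b]__   (S,b)→(S,_,→)
state=S head=6 tape=bcb___[_]_   (S,_)→(S,b,←)
state=S head=5 tape=bcb__[_]b_   (S,_)→(S,b,←)
state=S head=4 tape=bcb_[_]bb_   (S,_)→(S,b,←)
state=S head=3 tape=bcb[_]bbb_   (S,_)→(S,b,←)
state=S head=2 tape=bc[b]bbbb_   (S,b)→(S,_,→)
state=S head=3 tape=bc_[b]bbb_   (S,b)→(S,_,→)
state=S head=4 tape=bc__[b]bb_   (S,b)→(S,_,→)
state=S head=5 tape=bc___[b]b_   (S,b)→(S,_,→)
state=S head=6 tape=bc____[b]_   (S,b)→(S,_,→)
state=S head=7 tape=bc_____[_]   (S,_)→(S,b,←)
state=S head=6 tape=bc____[_]b   (S,_)→(S,b,←)
state=S head=5 tape=bc___[_]bb   (S,_)→(S,b,←)
state=S head=4 tape=bc__[_]bbb   (S,_)→(S,b,←)
state=S head=3 tape=bc_[_]bbbb   (S,_)→(S,b,←)
state=S head=2 tape=bc[_]bbbbb   (S,_)→(S,b,←)
state=S head=1 tape=b[c]bbbbbb   (S,c)→(H,a,→)
state=H head=2 tape=ba[b]bbbbb
At halt the head is at cell 2.

2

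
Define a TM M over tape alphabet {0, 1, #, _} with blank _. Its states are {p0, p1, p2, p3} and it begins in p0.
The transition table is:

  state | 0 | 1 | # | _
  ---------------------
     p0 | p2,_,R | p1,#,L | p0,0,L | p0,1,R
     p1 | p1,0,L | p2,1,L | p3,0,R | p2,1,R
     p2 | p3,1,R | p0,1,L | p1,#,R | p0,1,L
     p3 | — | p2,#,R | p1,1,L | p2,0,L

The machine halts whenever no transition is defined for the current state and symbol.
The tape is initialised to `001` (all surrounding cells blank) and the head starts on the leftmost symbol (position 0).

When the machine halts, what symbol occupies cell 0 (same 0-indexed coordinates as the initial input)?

1

p0 | [0]01_   read 0 → write _, move R, go to p2
p2 | _[0]1_   read 0 → write 1, move R, go to p3
p3 | _1[1]_   read 1 → write #, move R, go to p2
p2 | _1#[_]   read _ → write 1, move L, go to p0
p0 | _1[#]1   read # → write 0, move L, go to p0
p0 | _[1]01   read 1 → write #, move L, go to p1
p1 | [_]#01   read _ → write 1, move R, go to p2
p2 | 1[#]01   read # → write #, move R, go to p1
p1 | 1#[0]1   read 0 → write 0, move L, go to p1
p1 | 1[#]01   read # → write 0, move R, go to p3
p3 | 10[0]1
Cell 0 holds 1 when M halts.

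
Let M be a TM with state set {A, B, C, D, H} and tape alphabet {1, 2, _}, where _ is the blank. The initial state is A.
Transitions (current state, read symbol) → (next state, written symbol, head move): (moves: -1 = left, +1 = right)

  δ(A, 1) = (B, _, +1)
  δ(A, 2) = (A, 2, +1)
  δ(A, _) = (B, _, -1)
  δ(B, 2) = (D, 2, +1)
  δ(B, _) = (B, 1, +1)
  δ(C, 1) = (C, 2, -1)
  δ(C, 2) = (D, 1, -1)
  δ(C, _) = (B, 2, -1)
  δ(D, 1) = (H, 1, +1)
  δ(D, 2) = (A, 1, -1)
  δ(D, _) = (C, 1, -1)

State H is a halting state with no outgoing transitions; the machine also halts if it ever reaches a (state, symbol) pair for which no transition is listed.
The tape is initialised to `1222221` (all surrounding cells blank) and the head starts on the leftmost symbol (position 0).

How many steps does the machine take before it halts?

11

A | [1]222221_   read 1 → write _, move +1, go to B
B | _[2]22221_   read 2 → write 2, move +1, go to D
D | _2[2]2221_   read 2 → write 1, move -1, go to A
A | _[2]12221_   read 2 → write 2, move +1, go to A
A | _2[1]2221_   read 1 → write _, move +1, go to B
B | _2_[2]221_   read 2 → write 2, move +1, go to D
D | _2_2[2]21_   read 2 → write 1, move -1, go to A
A | _2_[2]121_   read 2 → write 2, move +1, go to A
A | _2_2[1]21_   read 1 → write _, move +1, go to B
B | _2_2_[2]1_   read 2 → write 2, move +1, go to D
D | _2_2_2[1]_   read 1 → write 1, move +1, go to H
H | _2_2_21[_]
M halts after 11 transitions.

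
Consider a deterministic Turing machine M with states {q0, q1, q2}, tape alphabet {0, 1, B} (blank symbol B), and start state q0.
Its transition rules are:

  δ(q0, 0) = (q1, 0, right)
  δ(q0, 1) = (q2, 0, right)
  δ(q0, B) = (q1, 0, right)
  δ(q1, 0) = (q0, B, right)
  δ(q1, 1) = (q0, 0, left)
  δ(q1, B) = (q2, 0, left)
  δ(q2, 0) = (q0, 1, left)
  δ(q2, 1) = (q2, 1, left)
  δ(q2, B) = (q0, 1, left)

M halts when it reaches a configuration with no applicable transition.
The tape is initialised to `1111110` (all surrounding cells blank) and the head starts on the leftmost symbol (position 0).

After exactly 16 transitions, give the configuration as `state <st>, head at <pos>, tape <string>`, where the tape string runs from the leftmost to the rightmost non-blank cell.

q0 | B[1]111110   read 1 → write 0, move right, go to q2
q2 | B0[1]11110   read 1 → write 1, move left, go to q2
q2 | B[0]111110   read 0 → write 1, move left, go to q0
q0 | [B]1111110   read B → write 0, move right, go to q1
q1 | 0[1]111110   read 1 → write 0, move left, go to q0
q0 | [0]0111110   read 0 → write 0, move right, go to q1
q1 | 0[0]111110   read 0 → write B, move right, go to q0
q0 | 0B[1]11110   read 1 → write 0, move right, go to q2
q2 | 0B0[1]1110   read 1 → write 1, move left, go to q2
q2 | 0B[0]11110   read 0 → write 1, move left, go to q0
q0 | 0[B]111110   read B → write 0, move right, go to q1
q1 | 00[1]11110   read 1 → write 0, move left, go to q0
q0 | 0[0]011110   read 0 → write 0, move right, go to q1
q1 | 00[0]11110   read 0 → write B, move right, go to q0
q0 | 00B[1]1110   read 1 → write 0, move right, go to q2
q2 | 00B0[1]110   read 1 → write 1, move left, go to q2
q2 | 00B[0]1110
After 16 steps: state q2, head at 2, tape 00B01110.

state q2, head at 2, tape 00B01110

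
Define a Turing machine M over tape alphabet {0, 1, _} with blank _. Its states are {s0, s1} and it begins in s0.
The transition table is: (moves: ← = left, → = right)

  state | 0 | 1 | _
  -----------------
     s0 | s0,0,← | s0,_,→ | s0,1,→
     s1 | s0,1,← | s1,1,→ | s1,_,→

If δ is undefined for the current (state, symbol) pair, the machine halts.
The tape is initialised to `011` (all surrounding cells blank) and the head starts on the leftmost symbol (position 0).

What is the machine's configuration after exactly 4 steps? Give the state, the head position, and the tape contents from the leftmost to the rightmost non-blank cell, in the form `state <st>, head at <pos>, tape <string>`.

state s0, head at 0, tape 011

s0 | _[0]11   read 0 → write 0, move ←, go to s0
s0 | [_]011   read _ → write 1, move →, go to s0
s0 | 1[0]11   read 0 → write 0, move ←, go to s0
s0 | [1]011   read 1 → write _, move →, go to s0
s0 | _[0]11
After 4 steps: state s0, head at 0, tape 011.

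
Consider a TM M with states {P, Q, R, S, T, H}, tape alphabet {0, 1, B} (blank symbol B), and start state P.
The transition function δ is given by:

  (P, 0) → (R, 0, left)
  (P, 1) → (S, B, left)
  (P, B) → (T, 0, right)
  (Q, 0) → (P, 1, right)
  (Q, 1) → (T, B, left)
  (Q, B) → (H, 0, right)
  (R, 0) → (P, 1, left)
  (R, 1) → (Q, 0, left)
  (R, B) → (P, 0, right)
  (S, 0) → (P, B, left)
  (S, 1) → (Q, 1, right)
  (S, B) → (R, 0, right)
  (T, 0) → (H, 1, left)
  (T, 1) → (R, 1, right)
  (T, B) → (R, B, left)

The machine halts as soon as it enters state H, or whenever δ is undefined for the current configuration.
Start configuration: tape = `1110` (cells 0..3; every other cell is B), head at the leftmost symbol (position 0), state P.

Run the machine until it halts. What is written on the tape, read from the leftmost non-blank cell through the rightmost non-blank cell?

state=P head=0 tape=BBBBBB[1]110   (P,1)→(S,B,left)
state=S head=-1 tape=BBBBB[B]B110   (S,B)→(R,0,right)
state=R head=0 tape=BBBBB0[B]110   (R,B)→(P,0,right)
state=P head=1 tape=BBBBB00[1]10   (P,1)→(S,B,left)
state=S head=0 tape=BBBBB0[0]B10   (S,0)→(P,B,left)
state=P head=-1 tape=BBBBB[0]BB10   (P,0)→(R,0,left)
state=R head=-2 tape=BBBB[B]0BB10   (R,B)→(P,0,right)
state=P head=-1 tape=BBBB0[0]BB10   (P,0)→(R,0,left)
state=R head=-2 tape=BBBB[0]0BB10   (R,0)→(P,1,left)
state=P head=-3 tape=BBB[B]10BB10   (P,B)→(T,0,right)
state=T head=-2 tape=BBB0[1]0BB10   (T,1)→(R,1,right)
state=R head=-1 tape=BBB01[0]BB10   (R,0)→(P,1,left)
state=P head=-2 tape=BBB0[1]1BB10   (P,1)→(S,B,left)
state=S head=-3 tape=BBB[0]B1BB10   (S,0)→(P,B,left)
state=P head=-4 tape=BB[B]BB1BB10   (P,B)→(T,0,right)
state=T head=-3 tape=BB0[B]B1BB10   (T,B)→(R,B,left)
state=R head=-4 tape=BB[0]BB1BB10   (R,0)→(P,1,left)
state=P head=-5 tape=B[B]1BB1BB10   (P,B)→(T,0,right)
state=T head=-4 tape=B0[1]BB1BB10   (T,1)→(R,1,right)
state=R head=-3 tape=B01[B]B1BB10   (R,B)→(P,0,right)
state=P head=-2 tape=B010[B]1BB10   (P,B)→(T,0,right)
state=T head=-1 tape=B0100[1]BB10   (T,1)→(R,1,right)
state=R head=0 tape=B01001[B]B10   (R,B)→(P,0,right)
state=P head=1 tape=B010010[B]10   (P,B)→(T,0,right)
state=T head=2 tape=B0100100[1]0   (T,1)→(R,1,right)
state=R head=3 tape=B01001001[0]   (R,0)→(P,1,left)
state=P head=2 tape=B0100100[1]1   (P,1)→(S,B,left)
state=S head=1 tape=B010010[0]B1   (S,0)→(P,B,left)
state=P head=0 tape=B01001[0]BB1   (P,0)→(R,0,left)
state=R head=-1 tape=B0100[1]0BB1   (R,1)→(Q,0,left)
state=Q head=-2 tape=B010[0]00BB1   (Q,0)→(P,1,right)
state=P head=-1 tape=B0101[0]0BB1   (P,0)→(R,0,left)
state=R head=-2 tape=B010[1]00BB1   (R,1)→(Q,0,left)
state=Q head=-3 tape=B01[0]000BB1   (Q,0)→(P,1,right)
state=P head=-2 tape=B011[0]00BB1   (P,0)→(R,0,left)
state=R head=-3 tape=B01[1]000BB1   (R,1)→(Q,0,left)
state=Q head=-4 tape=B0[1]0000BB1   (Q,1)→(T,B,left)
state=T head=-5 tape=B[0]B0000BB1   (T,0)→(H,1,left)
state=H head=-6 tape=[B]1B0000BB1
The non-blank tape span at halt is 1B0000BB1.

1B0000BB1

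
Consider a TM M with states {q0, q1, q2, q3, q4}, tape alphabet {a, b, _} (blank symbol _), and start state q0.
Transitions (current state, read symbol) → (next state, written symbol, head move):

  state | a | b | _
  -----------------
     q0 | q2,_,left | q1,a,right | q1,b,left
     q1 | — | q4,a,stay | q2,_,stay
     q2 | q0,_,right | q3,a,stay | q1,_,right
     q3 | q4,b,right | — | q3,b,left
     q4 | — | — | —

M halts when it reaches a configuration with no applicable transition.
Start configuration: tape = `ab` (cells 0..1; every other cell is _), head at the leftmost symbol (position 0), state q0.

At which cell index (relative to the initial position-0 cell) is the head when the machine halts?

q0 | _[a]b   read a → write _, move left, go to q2
q2 | [_]_b   read _ → write _, move right, go to q1
q1 | _[_]b   read _ → write _, move stay, go to q2
q2 | _[_]b   read _ → write _, move right, go to q1
q1 | __[b]   read b → write a, move stay, go to q4
q4 | __[a]
At halt the head is at cell 1.

1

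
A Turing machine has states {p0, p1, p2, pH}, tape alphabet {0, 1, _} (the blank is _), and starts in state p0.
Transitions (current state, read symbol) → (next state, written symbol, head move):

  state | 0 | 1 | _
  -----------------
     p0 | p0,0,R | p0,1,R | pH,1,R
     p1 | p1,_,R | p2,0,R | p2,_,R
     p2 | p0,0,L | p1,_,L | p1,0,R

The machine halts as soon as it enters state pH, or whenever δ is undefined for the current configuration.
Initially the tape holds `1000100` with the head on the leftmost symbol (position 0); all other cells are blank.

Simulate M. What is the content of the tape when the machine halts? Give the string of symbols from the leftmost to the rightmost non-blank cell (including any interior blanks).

10001001

state=p0 head=0 tape=[1]000100__   (p0,1)→(p0,1,R)
state=p0 head=1 tape=1[0]00100__   (p0,0)→(p0,0,R)
state=p0 head=2 tape=10[0]0100__   (p0,0)→(p0,0,R)
state=p0 head=3 tape=100[0]100__   (p0,0)→(p0,0,R)
state=p0 head=4 tape=1000[1]00__   (p0,1)→(p0,1,R)
state=p0 head=5 tape=10001[0]0__   (p0,0)→(p0,0,R)
state=p0 head=6 tape=100010[0]__   (p0,0)→(p0,0,R)
state=p0 head=7 tape=1000100[_]_   (p0,_)→(pH,1,R)
state=pH head=8 tape=10001001[_]
The non-blank tape span at halt is 10001001.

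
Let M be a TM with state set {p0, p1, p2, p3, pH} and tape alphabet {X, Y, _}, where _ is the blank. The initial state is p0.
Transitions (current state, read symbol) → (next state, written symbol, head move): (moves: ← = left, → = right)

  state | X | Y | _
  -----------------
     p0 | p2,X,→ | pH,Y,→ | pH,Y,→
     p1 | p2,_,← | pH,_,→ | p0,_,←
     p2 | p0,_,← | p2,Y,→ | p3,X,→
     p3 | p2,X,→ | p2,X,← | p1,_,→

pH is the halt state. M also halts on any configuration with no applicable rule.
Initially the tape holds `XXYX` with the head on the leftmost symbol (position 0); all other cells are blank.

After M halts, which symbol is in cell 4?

Y

state=p0 head=0 tape=[X]XYX__   (p0,X)→(p2,X,→)
state=p2 head=1 tape=X[X]YX__   (p2,X)→(p0,_,←)
state=p0 head=0 tape=[X]_YX__   (p0,X)→(p2,X,→)
state=p2 head=1 tape=X[_]YX__   (p2,_)→(p3,X,→)
state=p3 head=2 tape=XX[Y]X__   (p3,Y)→(p2,X,←)
state=p2 head=1 tape=X[X]XX__   (p2,X)→(p0,_,←)
state=p0 head=0 tape=[X]_XX__   (p0,X)→(p2,X,→)
state=p2 head=1 tape=X[_]XX__   (p2,_)→(p3,X,→)
state=p3 head=2 tape=XX[X]X__   (p3,X)→(p2,X,→)
state=p2 head=3 tape=XXX[X]__   (p2,X)→(p0,_,←)
state=p0 head=2 tape=XX[X]___   (p0,X)→(p2,X,→)
state=p2 head=3 tape=XXX[_]__   (p2,_)→(p3,X,→)
state=p3 head=4 tape=XXXX[_]_   (p3,_)→(p1,_,→)
state=p1 head=5 tape=XXXX_[_]   (p1,_)→(p0,_,←)
state=p0 head=4 tape=XXXX[_]_   (p0,_)→(pH,Y,→)
state=pH head=5 tape=XXXXY[_]
Cell 4 holds Y when M halts.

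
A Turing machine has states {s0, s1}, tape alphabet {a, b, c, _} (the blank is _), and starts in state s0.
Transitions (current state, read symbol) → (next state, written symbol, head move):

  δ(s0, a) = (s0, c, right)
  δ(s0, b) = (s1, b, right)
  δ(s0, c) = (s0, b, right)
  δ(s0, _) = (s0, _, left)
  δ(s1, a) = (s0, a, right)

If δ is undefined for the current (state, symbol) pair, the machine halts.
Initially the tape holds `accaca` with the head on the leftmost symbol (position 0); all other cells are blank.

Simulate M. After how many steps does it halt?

10

s0 | [a]ccaca_   read a → write c, move right, go to s0
s0 | c[c]caca_   read c → write b, move right, go to s0
s0 | cb[c]aca_   read c → write b, move right, go to s0
s0 | cbb[a]ca_   read a → write c, move right, go to s0
s0 | cbbc[c]a_   read c → write b, move right, go to s0
s0 | cbbcb[a]_   read a → write c, move right, go to s0
s0 | cbbcbc[_]   read _ → write _, move left, go to s0
s0 | cbbcb[c]_   read c → write b, move right, go to s0
s0 | cbbcbb[_]   read _ → write _, move left, go to s0
s0 | cbbcb[b]_   read b → write b, move right, go to s1
s1 | cbbcbb[_]
M halts after 10 transitions.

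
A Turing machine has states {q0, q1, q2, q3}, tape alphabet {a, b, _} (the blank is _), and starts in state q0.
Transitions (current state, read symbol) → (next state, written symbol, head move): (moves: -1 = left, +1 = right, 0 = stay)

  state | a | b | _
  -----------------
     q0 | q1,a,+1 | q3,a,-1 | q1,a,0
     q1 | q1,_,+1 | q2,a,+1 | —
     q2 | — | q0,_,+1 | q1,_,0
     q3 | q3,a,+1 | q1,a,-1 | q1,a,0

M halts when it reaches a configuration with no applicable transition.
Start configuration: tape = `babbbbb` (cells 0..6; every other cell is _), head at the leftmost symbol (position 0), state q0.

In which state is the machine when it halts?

q0 | _[b]abbbbb__   read b → write a, move -1, go to q3
q3 | [_]aabbbbb__   read _ → write a, move 0, go to q1
q1 | [a]aabbbbb__   read a → write _, move +1, go to q1
q1 | _[a]abbbbb__   read a → write _, move +1, go to q1
q1 | __[a]bbbbb__   read a → write _, move +1, go to q1
q1 | ___[b]bbbb__   read b → write a, move +1, go to q2
q2 | ___a[b]bbb__   read b → write _, move +1, go to q0
q0 | ___a_[b]bb__   read b → write a, move -1, go to q3
q3 | ___a[_]abb__   read _ → write a, move 0, go to q1
q1 | ___a[a]abb__   read a → write _, move +1, go to q1
q1 | ___a_[a]bb__   read a → write _, move +1, go to q1
q1 | ___a__[b]b__   read b → write a, move +1, go to q2
q2 | ___a__a[b]__   read b → write _, move +1, go to q0
q0 | ___a__a_[_]_   read _ → write a, move 0, go to q1
q1 | ___a__a_[a]_   read a → write _, move +1, go to q1
q1 | ___a__a__[_]
No transition is defined for (q1, _); M halts in state q1.

q1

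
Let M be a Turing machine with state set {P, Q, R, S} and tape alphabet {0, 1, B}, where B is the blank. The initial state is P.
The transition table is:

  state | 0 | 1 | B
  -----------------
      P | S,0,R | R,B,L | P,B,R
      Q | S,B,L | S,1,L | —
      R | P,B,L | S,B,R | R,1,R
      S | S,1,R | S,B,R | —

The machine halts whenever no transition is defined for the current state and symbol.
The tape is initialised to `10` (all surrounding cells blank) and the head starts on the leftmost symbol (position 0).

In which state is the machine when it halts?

P | B[1]0   read 1 → write B, move L, go to R
R | [B]B0   read B → write 1, move R, go to R
R | 1[B]0   read B → write 1, move R, go to R
R | 11[0]   read 0 → write B, move L, go to P
P | 1[1]B   read 1 → write B, move L, go to R
R | [1]BB   read 1 → write B, move R, go to S
S | B[B]B
No transition is defined for (S, B); M halts in state S.

S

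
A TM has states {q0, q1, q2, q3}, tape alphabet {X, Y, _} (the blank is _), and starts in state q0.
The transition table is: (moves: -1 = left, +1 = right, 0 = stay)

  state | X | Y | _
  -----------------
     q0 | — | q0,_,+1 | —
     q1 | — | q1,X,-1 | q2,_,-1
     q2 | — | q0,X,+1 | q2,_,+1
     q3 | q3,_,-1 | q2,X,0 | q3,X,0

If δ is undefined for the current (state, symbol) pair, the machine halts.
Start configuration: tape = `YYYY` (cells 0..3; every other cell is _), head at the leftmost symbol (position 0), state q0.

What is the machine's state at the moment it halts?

q0 | [Y]YYY_   read Y → write _, move +1, go to q0
q0 | _[Y]YY_   read Y → write _, move +1, go to q0
q0 | __[Y]Y_   read Y → write _, move +1, go to q0
q0 | ___[Y]_   read Y → write _, move +1, go to q0
q0 | ____[_]
No transition is defined for (q0, _); M halts in state q0.

q0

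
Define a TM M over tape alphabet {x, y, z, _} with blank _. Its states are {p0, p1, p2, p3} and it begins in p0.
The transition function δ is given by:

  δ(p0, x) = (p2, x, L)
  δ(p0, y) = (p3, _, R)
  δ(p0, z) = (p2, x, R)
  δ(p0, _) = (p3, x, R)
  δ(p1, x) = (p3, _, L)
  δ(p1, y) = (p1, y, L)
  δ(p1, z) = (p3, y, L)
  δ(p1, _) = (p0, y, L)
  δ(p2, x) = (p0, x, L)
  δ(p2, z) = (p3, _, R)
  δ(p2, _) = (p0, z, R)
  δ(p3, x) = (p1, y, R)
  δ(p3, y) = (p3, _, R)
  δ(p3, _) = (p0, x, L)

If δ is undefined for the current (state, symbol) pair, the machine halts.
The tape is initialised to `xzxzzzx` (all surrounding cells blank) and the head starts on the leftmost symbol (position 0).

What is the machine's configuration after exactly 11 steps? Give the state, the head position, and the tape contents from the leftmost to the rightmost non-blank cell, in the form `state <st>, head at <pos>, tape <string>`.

p0 | _[x]zxzzzx   read x → write x, move L, go to p2
p2 | [_]xzxzzzx   read _ → write z, move R, go to p0
p0 | z[x]zxzzzx   read x → write x, move L, go to p2
p2 | [z]xzxzzzx   read z → write _, move R, go to p3
p3 | _[x]zxzzzx   read x → write y, move R, go to p1
p1 | _y[z]xzzzx   read z → write y, move L, go to p3
p3 | _[y]yxzzzx   read y → write _, move R, go to p3
p3 | __[y]xzzzx   read y → write _, move R, go to p3
p3 | ___[x]zzzx   read x → write y, move R, go to p1
p1 | ___y[z]zzx   read z → write y, move L, go to p3
p3 | ___[y]yzzx   read y → write _, move R, go to p3
p3 | ____[y]zzx
After 11 steps: state p3, head at 3, tape yzzx.

state p3, head at 3, tape yzzx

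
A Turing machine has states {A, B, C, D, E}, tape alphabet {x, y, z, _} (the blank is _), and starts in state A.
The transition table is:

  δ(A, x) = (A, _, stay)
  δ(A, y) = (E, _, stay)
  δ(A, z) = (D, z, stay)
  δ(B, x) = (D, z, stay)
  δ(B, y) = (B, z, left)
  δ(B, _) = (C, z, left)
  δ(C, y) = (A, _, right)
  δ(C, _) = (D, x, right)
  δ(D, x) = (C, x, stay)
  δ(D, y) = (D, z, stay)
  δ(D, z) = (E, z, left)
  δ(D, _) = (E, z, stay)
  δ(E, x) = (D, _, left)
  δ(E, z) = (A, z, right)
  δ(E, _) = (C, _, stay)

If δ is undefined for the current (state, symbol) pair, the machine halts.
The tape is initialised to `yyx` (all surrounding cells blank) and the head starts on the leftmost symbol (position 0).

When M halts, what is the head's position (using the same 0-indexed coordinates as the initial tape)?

0

state=A head=0 tape=_[y]yx   (A,y)→(E,_,stay)
state=E head=0 tape=_[_]yx   (E,_)→(C,_,stay)
state=C head=0 tape=_[_]yx   (C,_)→(D,x,right)
state=D head=1 tape=_x[y]x   (D,y)→(D,z,stay)
state=D head=1 tape=_x[z]x   (D,z)→(E,z,left)
state=E head=0 tape=_[x]zx   (E,x)→(D,_,left)
state=D head=-1 tape=[_]_zx   (D,_)→(E,z,stay)
state=E head=-1 tape=[z]_zx   (E,z)→(A,z,right)
state=A head=0 tape=z[_]zx
At halt the head is at cell 0.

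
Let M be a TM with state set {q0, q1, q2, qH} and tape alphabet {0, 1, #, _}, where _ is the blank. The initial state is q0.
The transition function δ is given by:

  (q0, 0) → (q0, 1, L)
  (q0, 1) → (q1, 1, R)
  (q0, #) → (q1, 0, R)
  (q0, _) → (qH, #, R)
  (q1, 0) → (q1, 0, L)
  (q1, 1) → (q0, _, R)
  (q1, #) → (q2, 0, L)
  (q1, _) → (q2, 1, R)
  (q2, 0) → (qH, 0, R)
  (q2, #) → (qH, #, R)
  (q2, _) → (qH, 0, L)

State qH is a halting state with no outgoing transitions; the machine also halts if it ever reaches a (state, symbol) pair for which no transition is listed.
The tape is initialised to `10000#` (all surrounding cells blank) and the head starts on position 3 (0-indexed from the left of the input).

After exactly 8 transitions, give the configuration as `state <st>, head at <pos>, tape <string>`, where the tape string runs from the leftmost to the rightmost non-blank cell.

state=q0 head=3 tape=100[0]0#   (q0,0)→(q0,1,L)
state=q0 head=2 tape=10[0]10#   (q0,0)→(q0,1,L)
state=q0 head=1 tape=1[0]110#   (q0,0)→(q0,1,L)
state=q0 head=0 tape=[1]1110#   (q0,1)→(q1,1,R)
state=q1 head=1 tape=1[1]110#   (q1,1)→(q0,_,R)
state=q0 head=2 tape=1_[1]10#   (q0,1)→(q1,1,R)
state=q1 head=3 tape=1_1[1]0#   (q1,1)→(q0,_,R)
state=q0 head=4 tape=1_1_[0]#   (q0,0)→(q0,1,L)
state=q0 head=3 tape=1_1[_]1#
After 8 steps: state q0, head at 3, tape 1_1_1#.

state q0, head at 3, tape 1_1_1#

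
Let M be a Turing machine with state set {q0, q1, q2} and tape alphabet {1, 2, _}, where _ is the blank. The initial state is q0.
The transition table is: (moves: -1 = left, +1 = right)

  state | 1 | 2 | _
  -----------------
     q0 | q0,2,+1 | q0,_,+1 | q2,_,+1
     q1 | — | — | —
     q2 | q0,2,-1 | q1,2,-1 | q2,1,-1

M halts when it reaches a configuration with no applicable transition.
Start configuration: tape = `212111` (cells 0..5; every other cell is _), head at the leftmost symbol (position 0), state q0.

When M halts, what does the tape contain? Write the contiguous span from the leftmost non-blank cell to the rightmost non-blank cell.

state=q0 head=0 tape=[2]12111__   (q0,2)→(q0,_,+1)
state=q0 head=1 tape=_[1]2111__   (q0,1)→(q0,2,+1)
state=q0 head=2 tape=_2[2]111__   (q0,2)→(q0,_,+1)
state=q0 head=3 tape=_2_[1]11__   (q0,1)→(q0,2,+1)
state=q0 head=4 tape=_2_2[1]1__   (q0,1)→(q0,2,+1)
state=q0 head=5 tape=_2_22[1]__   (q0,1)→(q0,2,+1)
state=q0 head=6 tape=_2_222[_]_   (q0,_)→(q2,_,+1)
state=q2 head=7 tape=_2_222_[_]   (q2,_)→(q2,1,-1)
state=q2 head=6 tape=_2_222[_]1   (q2,_)→(q2,1,-1)
state=q2 head=5 tape=_2_22[2]11   (q2,2)→(q1,2,-1)
state=q1 head=4 tape=_2_2[2]211
The non-blank tape span at halt is 2_22211.

2_22211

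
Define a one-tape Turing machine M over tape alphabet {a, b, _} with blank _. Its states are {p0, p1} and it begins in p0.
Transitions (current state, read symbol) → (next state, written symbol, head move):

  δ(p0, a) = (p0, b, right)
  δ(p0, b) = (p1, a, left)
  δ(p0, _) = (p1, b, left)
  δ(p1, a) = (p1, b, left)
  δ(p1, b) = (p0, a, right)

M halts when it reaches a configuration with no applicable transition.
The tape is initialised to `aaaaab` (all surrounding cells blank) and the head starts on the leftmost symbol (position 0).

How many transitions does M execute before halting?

state=p0 head=0 tape=_[a]aaaab_   (p0,a)→(p0,b,right)
state=p0 head=1 tape=_b[a]aaab_   (p0,a)→(p0,b,right)
state=p0 head=2 tape=_bb[a]aab_   (p0,a)→(p0,b,right)
state=p0 head=3 tape=_bbb[a]ab_   (p0,a)→(p0,b,right)
state=p0 head=4 tape=_bbbb[a]b_   (p0,a)→(p0,b,right)
state=p0 head=5 tape=_bbbbb[b]_   (p0,b)→(p1,a,left)
state=p1 head=4 tape=_bbbb[b]a_   (p1,b)→(p0,a,right)
state=p0 head=5 tape=_bbbba[a]_   (p0,a)→(p0,b,right)
state=p0 head=6 tape=_bbbbab[_]   (p0,_)→(p1,b,left)
state=p1 head=5 tape=_bbbba[b]b   (p1,b)→(p0,a,right)
state=p0 head=6 tape=_bbbbaa[b]   (p0,b)→(p1,a,left)
state=p1 head=5 tape=_bbbba[a]a   (p1,a)→(p1,b,left)
state=p1 head=4 tape=_bbbb[a]ba   (p1,a)→(p1,b,left)
state=p1 head=3 tape=_bbb[b]bba   (p1,b)→(p0,a,right)
state=p0 head=4 tape=_bbba[b]ba   (p0,b)→(p1,a,left)
state=p1 head=3 tape=_bbb[a]aba   (p1,a)→(p1,b,left)
state=p1 head=2 tape=_bb[b]baba   (p1,b)→(p0,a,right)
state=p0 head=3 tape=_bba[b]aba   (p0,b)→(p1,a,left)
state=p1 head=2 tape=_bb[a]aaba   (p1,a)→(p1,b,left)
state=p1 head=1 tape=_b[b]baaba   (p1,b)→(p0,a,right)
state=p0 head=2 tape=_ba[b]aaba   (p0,b)→(p1,a,left)
state=p1 head=1 tape=_b[a]aaaba   (p1,a)→(p1,b,left)
state=p1 head=0 tape=_[b]baaaba   (p1,b)→(p0,a,right)
state=p0 head=1 tape=_a[b]aaaba   (p0,b)→(p1,a,left)
state=p1 head=0 tape=_[a]aaaaba   (p1,a)→(p1,b,left)
state=p1 head=-1 tape=[_]baaaaba
M halts after 25 transitions.

25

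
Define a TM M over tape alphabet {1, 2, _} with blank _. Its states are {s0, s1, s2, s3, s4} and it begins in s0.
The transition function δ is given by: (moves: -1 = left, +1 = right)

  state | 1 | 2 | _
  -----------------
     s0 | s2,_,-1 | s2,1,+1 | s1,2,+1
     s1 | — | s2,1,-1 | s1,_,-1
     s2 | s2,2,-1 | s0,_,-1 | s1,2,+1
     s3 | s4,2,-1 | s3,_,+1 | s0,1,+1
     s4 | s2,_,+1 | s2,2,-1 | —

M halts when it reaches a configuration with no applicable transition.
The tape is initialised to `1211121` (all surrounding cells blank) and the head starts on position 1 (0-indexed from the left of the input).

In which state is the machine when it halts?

s0 | ___1[2]11121   read 2 → write 1, move +1, go to s2
s2 | ___11[1]1121   read 1 → write 2, move -1, go to s2
s2 | ___1[1]21121   read 1 → write 2, move -1, go to s2
s2 | ___[1]221121   read 1 → write 2, move -1, go to s2
s2 | __[_]2221121   read _ → write 2, move +1, go to s1
s1 | __2[2]221121   read 2 → write 1, move -1, go to s2
s2 | __[2]1221121   read 2 → write _, move -1, go to s0
s0 | _[_]_1221121   read _ → write 2, move +1, go to s1
s1 | _2[_]1221121   read _ → write _, move -1, go to s1
s1 | _[2]_1221121   read 2 → write 1, move -1, go to s2
s2 | [_]1_1221121   read _ → write 2, move +1, go to s1
s1 | 2[1]_1221121
No transition is defined for (s1, 1); M halts in state s1.

s1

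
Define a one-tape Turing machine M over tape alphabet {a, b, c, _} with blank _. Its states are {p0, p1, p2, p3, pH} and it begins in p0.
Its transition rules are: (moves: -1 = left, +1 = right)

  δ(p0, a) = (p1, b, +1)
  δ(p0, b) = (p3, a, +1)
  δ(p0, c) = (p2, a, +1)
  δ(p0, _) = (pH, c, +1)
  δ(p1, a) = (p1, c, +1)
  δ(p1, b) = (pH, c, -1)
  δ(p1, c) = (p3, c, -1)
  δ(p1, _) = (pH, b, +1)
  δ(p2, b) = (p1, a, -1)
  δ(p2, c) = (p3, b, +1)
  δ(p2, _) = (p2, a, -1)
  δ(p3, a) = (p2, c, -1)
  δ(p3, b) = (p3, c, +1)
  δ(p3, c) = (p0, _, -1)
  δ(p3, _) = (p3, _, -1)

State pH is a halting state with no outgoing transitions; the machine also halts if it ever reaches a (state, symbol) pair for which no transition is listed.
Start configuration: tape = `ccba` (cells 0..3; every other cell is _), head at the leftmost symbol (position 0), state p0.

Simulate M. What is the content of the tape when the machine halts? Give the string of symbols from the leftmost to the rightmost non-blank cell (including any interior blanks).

state=p0 head=0 tape=[c]cba   (p0,c)→(p2,a,+1)
state=p2 head=1 tape=a[c]ba   (p2,c)→(p3,b,+1)
state=p3 head=2 tape=ab[b]a   (p3,b)→(p3,c,+1)
state=p3 head=3 tape=abc[a]   (p3,a)→(p2,c,-1)
state=p2 head=2 tape=ab[c]c   (p2,c)→(p3,b,+1)
state=p3 head=3 tape=abb[c]   (p3,c)→(p0,_,-1)
state=p0 head=2 tape=ab[b]_   (p0,b)→(p3,a,+1)
state=p3 head=3 tape=aba[_]   (p3,_)→(p3,_,-1)
state=p3 head=2 tape=ab[a]_   (p3,a)→(p2,c,-1)
state=p2 head=1 tape=a[b]c_   (p2,b)→(p1,a,-1)
state=p1 head=0 tape=[a]ac_   (p1,a)→(p1,c,+1)
state=p1 head=1 tape=c[a]c_   (p1,a)→(p1,c,+1)
state=p1 head=2 tape=cc[c]_   (p1,c)→(p3,c,-1)
state=p3 head=1 tape=c[c]c_   (p3,c)→(p0,_,-1)
state=p0 head=0 tape=[c]_c_   (p0,c)→(p2,a,+1)
state=p2 head=1 tape=a[_]c_   (p2,_)→(p2,a,-1)
state=p2 head=0 tape=[a]ac_
The non-blank tape span at halt is aac.

aac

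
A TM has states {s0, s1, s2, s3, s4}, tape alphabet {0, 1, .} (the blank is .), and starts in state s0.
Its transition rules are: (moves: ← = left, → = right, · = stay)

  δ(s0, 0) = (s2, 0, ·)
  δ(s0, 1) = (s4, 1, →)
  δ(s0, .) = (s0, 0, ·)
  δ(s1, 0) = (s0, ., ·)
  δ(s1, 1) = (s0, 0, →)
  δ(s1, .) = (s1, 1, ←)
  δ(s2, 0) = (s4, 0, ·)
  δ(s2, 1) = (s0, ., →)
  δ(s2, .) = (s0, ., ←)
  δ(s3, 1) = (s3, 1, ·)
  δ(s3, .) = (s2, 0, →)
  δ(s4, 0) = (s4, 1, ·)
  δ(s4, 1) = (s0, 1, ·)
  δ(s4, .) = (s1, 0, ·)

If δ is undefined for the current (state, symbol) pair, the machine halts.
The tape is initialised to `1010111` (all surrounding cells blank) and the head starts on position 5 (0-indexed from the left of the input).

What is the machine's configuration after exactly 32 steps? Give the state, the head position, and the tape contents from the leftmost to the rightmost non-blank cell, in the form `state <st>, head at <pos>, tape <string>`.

state s4, head at 10, tape 10101111110

s0 | 10101[1]1....   read 1 → write 1, move →, go to s4
s4 | 101011[1]....   read 1 → write 1, move ·, go to s0
s0 | 101011[1]....   read 1 → write 1, move →, go to s4
s4 | 1010111[.]...   read . → write 0, move ·, go to s1
s1 | 1010111[0]...   read 0 → write ., move ·, go to s0
s0 | 1010111[.]...   read . → write 0, move ·, go to s0
s0 | 1010111[0]...   read 0 → write 0, move ·, go to s2
s2 | 1010111[0]...   read 0 → write 0, move ·, go to s4
s4 | 1010111[0]...   read 0 → write 1, move ·, go to s4
s4 | 1010111[1]...   read 1 → write 1, move ·, go to s0
s0 | 1010111[1]...   read 1 → write 1, move →, go to s4
s4 | 10101111[.]..   read . → write 0, move ·, go to s1
s1 | 10101111[0]..   read 0 → write ., move ·, go to s0
s0 | 10101111[.]..   read . → write 0, move ·, go to s0
s0 | 10101111[0]..   read 0 → write 0, move ·, go to s2
s2 | 10101111[0]..   read 0 → write 0, move ·, go to s4
s4 | 10101111[0]..   read 0 → write 1, move ·, go to s4
s4 | 10101111[1]..   read 1 → write 1, move ·, go to s0
s0 | 10101111[1]..   read 1 → write 1, move →, go to s4
s4 | 101011111[.].   read . → write 0, move ·, go to s1
s1 | 101011111[0].   read 0 → write ., move ·, go to s0
s0 | 101011111[.].   read . → write 0, move ·, go to s0
s0 | 101011111[0].   read 0 → write 0, move ·, go to s2
s2 | 101011111[0].   read 0 → write 0, move ·, go to s4
s4 | 101011111[0].   read 0 → write 1, move ·, go to s4
s4 | 101011111[1].   read 1 → write 1, move ·, go to s0
s0 | 101011111[1].   read 1 → write 1, move →, go to s4
s4 | 1010111111[.]   read . → write 0, move ·, go to s1
s1 | 1010111111[0]   read 0 → write ., move ·, go to s0
s0 | 1010111111[.]   read . → write 0, move ·, go to s0
s0 | 1010111111[0]   read 0 → write 0, move ·, go to s2
s2 | 1010111111[0]   read 0 → write 0, move ·, go to s4
s4 | 1010111111[0]
After 32 steps: state s4, head at 10, tape 10101111110.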